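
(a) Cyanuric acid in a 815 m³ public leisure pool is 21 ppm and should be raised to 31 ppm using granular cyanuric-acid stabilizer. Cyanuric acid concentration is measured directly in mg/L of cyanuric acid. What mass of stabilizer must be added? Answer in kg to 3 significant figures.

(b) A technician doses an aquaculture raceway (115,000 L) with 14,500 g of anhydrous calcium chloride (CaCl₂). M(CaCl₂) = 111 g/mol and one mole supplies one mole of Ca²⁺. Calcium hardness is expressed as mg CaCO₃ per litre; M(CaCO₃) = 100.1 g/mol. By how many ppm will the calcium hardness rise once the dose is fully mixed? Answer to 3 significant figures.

(a) Volume: 815 m³ = 815,000 L.
(a) CYA to add: (31 − 21) = 10 mg/L × 815,000 L = 8150 g cyanuric acid.

(b) Moles of Ca²⁺: 14,500 g ÷ 111 g/mol = 130.6 mol.
(b) As CaCO₃: 130.6 mol × 100.1 g/mol = 13,080 g.
(b) Rise: 13,080 g / 115,000 L × 1000 = 113.7 mg/L.

(a) 8.15 kg; (b) 114 ppm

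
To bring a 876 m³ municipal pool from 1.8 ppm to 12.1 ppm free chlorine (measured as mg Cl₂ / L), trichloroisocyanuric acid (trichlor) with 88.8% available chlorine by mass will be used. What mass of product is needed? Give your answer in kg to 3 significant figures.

10.2 kg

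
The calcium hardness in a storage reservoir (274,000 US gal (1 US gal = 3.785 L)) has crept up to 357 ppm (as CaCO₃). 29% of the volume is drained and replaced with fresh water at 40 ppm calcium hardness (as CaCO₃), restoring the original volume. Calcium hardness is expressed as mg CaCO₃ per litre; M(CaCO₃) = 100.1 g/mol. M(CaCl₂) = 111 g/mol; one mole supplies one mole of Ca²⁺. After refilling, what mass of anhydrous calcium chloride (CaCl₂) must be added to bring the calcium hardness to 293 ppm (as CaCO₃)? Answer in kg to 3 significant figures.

32.1 kg

Volume: 274,000 US gal × 3.785 L/gal = 1,037,090 L.
After draining 29% and refilling: 357 × 0.71 + 40 × 0.29 = 265.07 ppm.
Deficit to target: 293 − 265.07 = 27.93 mg/L.
As CaCO₃: 27.93 mg/L × 1,037,090 L = 28,970 g; ÷ 100.1 = 289.4 mol Ca²⁺.
Mass: 289.4 × 111 = 32,120 g.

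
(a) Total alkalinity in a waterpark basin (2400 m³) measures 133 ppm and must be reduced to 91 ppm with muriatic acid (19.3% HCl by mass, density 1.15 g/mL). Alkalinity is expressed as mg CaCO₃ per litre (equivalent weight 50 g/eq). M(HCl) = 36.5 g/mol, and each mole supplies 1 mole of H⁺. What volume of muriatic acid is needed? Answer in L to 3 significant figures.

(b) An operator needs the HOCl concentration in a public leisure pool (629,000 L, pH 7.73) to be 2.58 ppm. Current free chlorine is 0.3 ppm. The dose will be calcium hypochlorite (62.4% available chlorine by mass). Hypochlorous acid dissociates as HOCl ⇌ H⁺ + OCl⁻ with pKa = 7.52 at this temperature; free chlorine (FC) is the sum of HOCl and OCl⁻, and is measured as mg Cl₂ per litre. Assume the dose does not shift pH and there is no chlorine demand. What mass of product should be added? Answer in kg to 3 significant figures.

(a) Volume: 2400 m³ = 2,400,000 L.
(a) Alkalinity to neutralize: (133 − 91) = 42 mg/L as CaCO₃ × 2,400,000 L = 100,800 g as CaCO₃.
(a) Equivalents of H⁺ required: 100,800 ÷ 50 g/eq = 2016 eq = 2016 mol HCl.
(a) Mass of HCl: 2016 × 36.5 = 73,580 g.
(a) Mass of 19.3% solution: 73,580 / 0.193 = 381,300 g.
(a) Volume: 381,300 g ÷ 1.15 g/mL = 331,500 mL.

(b) [OCl⁻]/[HOCl] = 10^(pH − pKa) = 10^(7.73 − 7.52) = 1.622; fraction as HOCl = 1/(1 + 1.622) = 0.3814.
(b) Free chlorine required for 2.58 ppm HOCl: 2.58 / 0.3814 = 6.764 ppm.
(b) FC to add: 6.764 − 0.3 = 6.464 mg/L as Cl₂.
(b) Cl₂ equivalent: 6.464 mg/L × 629,000 L = 4066 g.
(b) Product at 62.4% available Cl: 4066 / 0.624 = 6516 g.

(a) 332 L; (b) 6.52 kg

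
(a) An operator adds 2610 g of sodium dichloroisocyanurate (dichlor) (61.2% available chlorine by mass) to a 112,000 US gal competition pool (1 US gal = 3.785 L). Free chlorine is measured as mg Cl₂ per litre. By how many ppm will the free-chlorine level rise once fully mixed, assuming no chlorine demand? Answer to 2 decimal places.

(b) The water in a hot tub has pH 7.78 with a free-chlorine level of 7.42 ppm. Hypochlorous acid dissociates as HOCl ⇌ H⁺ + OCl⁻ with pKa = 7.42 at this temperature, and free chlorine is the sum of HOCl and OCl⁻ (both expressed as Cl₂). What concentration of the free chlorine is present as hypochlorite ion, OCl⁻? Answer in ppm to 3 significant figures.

(a) Volume: 112,000 US gal × 3.785 L/gal = 423,920 L.
(a) Available chlorine delivered: 2610 g × 0.612 = 1597 g as Cl₂.
(a) Concentration rise: 1597 g / 423,920 L = 3.768 mg/L = 3.77 ppm.

(b) [OCl⁻]/[HOCl] = 10^(pH − pKa) = 10^(7.78 − 7.42) = 10^0.36 = 2.291.
(b) Fraction as HOCl = 1 / (1 + 2.291) = 0.3039.
(b) OCl⁻ = (1 − 0.3039) × 7.42 ppm = 5.165 ppm.

(a) 3.77 ppm; (b) 5.17 ppm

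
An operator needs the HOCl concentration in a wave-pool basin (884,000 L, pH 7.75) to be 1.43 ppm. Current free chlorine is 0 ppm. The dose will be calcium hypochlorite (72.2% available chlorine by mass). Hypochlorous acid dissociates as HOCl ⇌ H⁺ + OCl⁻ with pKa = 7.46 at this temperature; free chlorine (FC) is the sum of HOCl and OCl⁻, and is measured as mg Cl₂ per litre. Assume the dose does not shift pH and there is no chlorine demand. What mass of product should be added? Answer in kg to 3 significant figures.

[OCl⁻]/[HOCl] = 10^(pH − pKa) = 10^(7.75 − 7.46) = 1.95; fraction as HOCl = 1/(1 + 1.95) = 0.339.
Free chlorine required for 1.43 ppm HOCl: 1.43 / 0.339 = 4.218 ppm.
FC to add: 4.218 − 0 = 4.218 mg/L as Cl₂.
Cl₂ equivalent: 4.218 mg/L × 884,000 L = 3729 g.
Product at 72.2% available Cl: 3729 / 0.722 = 5165 g.

5.16 kg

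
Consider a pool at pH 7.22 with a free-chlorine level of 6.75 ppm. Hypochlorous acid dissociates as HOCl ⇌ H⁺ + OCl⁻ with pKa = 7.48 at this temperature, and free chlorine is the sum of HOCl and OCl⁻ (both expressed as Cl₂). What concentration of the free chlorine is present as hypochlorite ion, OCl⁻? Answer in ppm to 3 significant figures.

[OCl⁻]/[HOCl] = 10^(pH − pKa) = 10^(7.22 − 7.48) = 10^-0.26 = 0.5495.
Fraction as HOCl = 1 / (1 + 0.5495) = 0.6454.
OCl⁻ = (1 − 0.6454) × 6.75 ppm = 2.394 ppm.

2.39 ppm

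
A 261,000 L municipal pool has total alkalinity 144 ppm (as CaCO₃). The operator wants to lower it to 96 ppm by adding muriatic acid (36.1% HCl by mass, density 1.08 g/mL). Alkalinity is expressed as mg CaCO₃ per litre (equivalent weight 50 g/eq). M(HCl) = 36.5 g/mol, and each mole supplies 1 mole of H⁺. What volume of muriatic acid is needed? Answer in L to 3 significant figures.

Alkalinity to neutralize: (144 − 96) = 48 mg/L as CaCO₃ × 261,000 L = 12,530 g as CaCO₃.
Equivalents of H⁺ required: 12,530 ÷ 50 g/eq = 250.6 eq = 250.6 mol HCl.
Mass of HCl: 250.6 × 36.5 = 9145 g.
Mass of 36.1% solution: 9145 / 0.361 = 25,330 g.
Volume: 25,330 g ÷ 1.08 g/mL = 23,460 mL.

23.5 L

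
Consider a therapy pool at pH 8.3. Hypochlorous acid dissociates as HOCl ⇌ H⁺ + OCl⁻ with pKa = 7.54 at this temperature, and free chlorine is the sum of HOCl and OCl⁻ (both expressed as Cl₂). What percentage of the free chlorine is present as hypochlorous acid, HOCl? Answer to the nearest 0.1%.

14.8%

[OCl⁻]/[HOCl] = 10^(pH − pKa) = 10^(8.3 − 7.54) = 10^0.76 = 5.754.
Fraction as HOCl = 1 / (1 + 5.754) = 0.1481.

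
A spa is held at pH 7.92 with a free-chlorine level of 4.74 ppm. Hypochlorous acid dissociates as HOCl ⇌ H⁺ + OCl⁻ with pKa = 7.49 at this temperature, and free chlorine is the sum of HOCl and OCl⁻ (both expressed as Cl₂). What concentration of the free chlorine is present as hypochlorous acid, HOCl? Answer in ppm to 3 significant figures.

[OCl⁻]/[HOCl] = 10^(pH − pKa) = 10^(7.92 − 7.49) = 10^0.43 = 2.692.
Fraction as HOCl = 1 / (1 + 2.692) = 0.2709.
HOCl = 0.2709 × 4.74 ppm = 1.284 ppm.

1.28 ppm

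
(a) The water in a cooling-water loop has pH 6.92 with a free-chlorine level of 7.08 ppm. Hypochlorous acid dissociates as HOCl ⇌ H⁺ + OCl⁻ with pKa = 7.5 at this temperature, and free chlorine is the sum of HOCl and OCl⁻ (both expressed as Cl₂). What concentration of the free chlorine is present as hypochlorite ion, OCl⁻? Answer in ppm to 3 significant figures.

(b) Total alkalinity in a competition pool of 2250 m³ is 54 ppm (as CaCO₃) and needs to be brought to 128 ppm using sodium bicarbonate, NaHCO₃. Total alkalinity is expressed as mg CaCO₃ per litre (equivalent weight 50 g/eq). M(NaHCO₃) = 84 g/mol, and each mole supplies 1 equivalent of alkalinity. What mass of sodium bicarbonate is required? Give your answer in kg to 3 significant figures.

(a) [OCl⁻]/[HOCl] = 10^(pH − pKa) = 10^(6.92 − 7.5) = 10^-0.58 = 0.263.
(a) Fraction as HOCl = 1 / (1 + 0.263) = 0.7917.
(a) OCl⁻ = (1 − 0.7917) × 7.08 ppm = 1.474 ppm.

(b) Volume: 2250 m³ = 2,250,000 L.
(b) Alkalinity to add: (128 − 54) = 74 mg/L as CaCO₃ × 2,250,000 L = 166,500 g as CaCO₃.
(b) Equivalents: 166,500 g ÷ 50 g/eq = 3330 eq.
(b) NaHCO₃ supplies 1 eq per mole → 3330 mol.
(b) Mass: 3330 mol × 84 g/mol = 279,700 g.

(a) 1.47 ppm; (b) 280 kg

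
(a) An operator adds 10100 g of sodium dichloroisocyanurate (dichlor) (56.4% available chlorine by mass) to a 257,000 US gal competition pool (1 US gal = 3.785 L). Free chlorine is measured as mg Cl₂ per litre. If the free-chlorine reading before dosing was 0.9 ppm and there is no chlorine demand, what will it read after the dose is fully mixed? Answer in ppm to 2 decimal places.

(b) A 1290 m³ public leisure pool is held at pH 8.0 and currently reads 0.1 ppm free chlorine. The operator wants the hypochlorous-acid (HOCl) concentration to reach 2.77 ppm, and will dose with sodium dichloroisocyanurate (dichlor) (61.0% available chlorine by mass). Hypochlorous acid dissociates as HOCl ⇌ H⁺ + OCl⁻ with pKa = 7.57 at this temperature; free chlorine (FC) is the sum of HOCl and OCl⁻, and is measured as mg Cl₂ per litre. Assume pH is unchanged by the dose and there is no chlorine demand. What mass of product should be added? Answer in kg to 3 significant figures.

(a) 6.76 ppm; (b) 21.4 kg

(a) Volume: 257,000 US gal × 3.785 L/gal = 972,745 L.
(a) Available chlorine delivered: 10,100 g × 0.564 = 5696 g as Cl₂.
(a) Concentration rise: 5696 g / 972,745 L = 5.856 mg/L = 5.86 ppm.
(a) Final FC: 0.9 + 5.86 = 6.76 ppm.

(b) Volume: 1290 m³ = 1,290,000 L.
(b) [OCl⁻]/[HOCl] = 10^(pH − pKa) = 10^(8.0 − 7.57) = 2.692; fraction as HOCl = 1/(1 + 2.692) = 0.2709.
(b) Free chlorine required for 2.77 ppm HOCl: 2.77 / 0.2709 = 10.23 ppm.
(b) FC to add: 10.23 − 0.1 = 10.13 mg/L as Cl₂.
(b) Cl₂ equivalent: 10.13 mg/L × 1,290,000 L = 13,060 g.
(b) Product at 61.0% available Cl: 13,060 / 0.61 = 21,410 g.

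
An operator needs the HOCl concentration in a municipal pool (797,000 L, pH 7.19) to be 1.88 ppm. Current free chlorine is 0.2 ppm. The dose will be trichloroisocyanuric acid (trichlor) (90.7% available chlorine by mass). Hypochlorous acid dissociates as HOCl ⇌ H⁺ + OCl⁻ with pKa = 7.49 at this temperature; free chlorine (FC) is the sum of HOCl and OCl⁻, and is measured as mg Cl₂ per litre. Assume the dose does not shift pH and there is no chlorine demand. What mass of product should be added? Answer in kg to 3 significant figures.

2.30 kg

[OCl⁻]/[HOCl] = 10^(pH − pKa) = 10^(7.19 − 7.49) = 0.5012; fraction as HOCl = 1/(1 + 0.5012) = 0.6661.
Free chlorine required for 1.88 ppm HOCl: 1.88 / 0.6661 = 2.822 ppm.
FC to add: 2.822 − 0.2 = 2.622 mg/L as Cl₂.
Cl₂ equivalent: 2.622 mg/L × 797,000 L = 2090 g.
Product at 90.7% available Cl: 2090 / 0.907 = 2304 g.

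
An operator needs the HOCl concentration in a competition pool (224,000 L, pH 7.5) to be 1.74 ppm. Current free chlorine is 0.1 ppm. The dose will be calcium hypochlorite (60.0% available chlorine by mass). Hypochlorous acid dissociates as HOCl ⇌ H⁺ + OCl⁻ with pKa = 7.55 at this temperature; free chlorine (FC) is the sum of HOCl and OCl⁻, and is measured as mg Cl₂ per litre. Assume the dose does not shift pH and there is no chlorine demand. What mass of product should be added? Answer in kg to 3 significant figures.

1.19 kg

[OCl⁻]/[HOCl] = 10^(pH − pKa) = 10^(7.5 − 7.55) = 0.8913; fraction as HOCl = 1/(1 + 0.8913) = 0.5288.
Free chlorine required for 1.74 ppm HOCl: 1.74 / 0.5288 = 3.291 ppm.
FC to add: 3.291 − 0.1 = 3.191 mg/L as Cl₂.
Cl₂ equivalent: 3.191 mg/L × 224,000 L = 714.7 g.
Product at 60.0% available Cl: 714.7 / 0.6 = 1191 g.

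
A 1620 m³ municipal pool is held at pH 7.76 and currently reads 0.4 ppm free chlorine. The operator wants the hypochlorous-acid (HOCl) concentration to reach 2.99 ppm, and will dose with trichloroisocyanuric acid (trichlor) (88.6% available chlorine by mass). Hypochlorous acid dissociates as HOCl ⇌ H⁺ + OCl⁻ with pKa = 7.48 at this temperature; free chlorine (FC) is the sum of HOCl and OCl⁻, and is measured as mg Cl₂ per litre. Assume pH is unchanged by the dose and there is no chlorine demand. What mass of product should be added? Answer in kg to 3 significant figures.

15.2 kg

Volume: 1620 m³ = 1,620,000 L.
[OCl⁻]/[HOCl] = 10^(pH − pKa) = 10^(7.76 − 7.48) = 1.905; fraction as HOCl = 1/(1 + 1.905) = 0.3442.
Free chlorine required for 2.99 ppm HOCl: 2.99 / 0.3442 = 8.687 ppm.
FC to add: 8.687 − 0.4 = 8.287 mg/L as Cl₂.
Cl₂ equivalent: 8.287 mg/L × 1,620,000 L = 13,430 g.
Product at 88.6% available Cl: 13,430 / 0.886 = 15,150 g.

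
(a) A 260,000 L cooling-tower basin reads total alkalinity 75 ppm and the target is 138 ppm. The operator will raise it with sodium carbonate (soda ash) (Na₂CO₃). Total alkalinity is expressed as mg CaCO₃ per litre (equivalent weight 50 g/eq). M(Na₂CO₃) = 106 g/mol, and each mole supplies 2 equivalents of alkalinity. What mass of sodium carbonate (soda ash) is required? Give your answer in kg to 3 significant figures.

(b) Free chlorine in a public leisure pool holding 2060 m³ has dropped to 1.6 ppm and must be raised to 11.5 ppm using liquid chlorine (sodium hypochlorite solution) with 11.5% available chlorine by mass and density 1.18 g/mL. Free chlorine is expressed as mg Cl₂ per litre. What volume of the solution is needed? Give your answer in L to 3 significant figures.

(a) 17.4 kg; (b) 150 L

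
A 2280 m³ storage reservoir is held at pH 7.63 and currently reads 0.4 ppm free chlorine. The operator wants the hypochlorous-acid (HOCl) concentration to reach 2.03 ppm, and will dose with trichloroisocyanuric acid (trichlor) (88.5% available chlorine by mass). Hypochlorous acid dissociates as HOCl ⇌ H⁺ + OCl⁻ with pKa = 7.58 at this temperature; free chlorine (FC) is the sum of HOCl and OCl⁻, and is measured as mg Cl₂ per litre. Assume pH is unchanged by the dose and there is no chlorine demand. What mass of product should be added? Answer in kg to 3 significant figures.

Volume: 2280 m³ = 2,280,000 L.
[OCl⁻]/[HOCl] = 10^(pH − pKa) = 10^(7.63 − 7.58) = 1.122; fraction as HOCl = 1/(1 + 1.122) = 0.4712.
Free chlorine required for 2.03 ppm HOCl: 2.03 / 0.4712 = 4.308 ppm.
FC to add: 4.308 − 0.4 = 3.908 mg/L as Cl₂.
Cl₂ equivalent: 3.908 mg/L × 2,280,000 L = 8910 g.
Product at 88.5% available Cl: 8910 / 0.885 = 10,070 g.

10.1 kg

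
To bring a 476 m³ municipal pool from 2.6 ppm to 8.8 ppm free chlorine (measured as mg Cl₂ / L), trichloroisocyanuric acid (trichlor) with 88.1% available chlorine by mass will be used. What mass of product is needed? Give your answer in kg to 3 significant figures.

3.35 kg

Volume: 476 m³ = 476,000 L.
Chlorine deficit: 8.8 − 2.6 = 6.2 ppm = 6.2 mg/L as Cl₂.
Cl₂ equivalent needed: 6.2 mg/L × 476,000 L = 2,951,000 mg = 2951 g.
Product at 88.1% available chlorine: 2951 / 0.881 = 3350 g.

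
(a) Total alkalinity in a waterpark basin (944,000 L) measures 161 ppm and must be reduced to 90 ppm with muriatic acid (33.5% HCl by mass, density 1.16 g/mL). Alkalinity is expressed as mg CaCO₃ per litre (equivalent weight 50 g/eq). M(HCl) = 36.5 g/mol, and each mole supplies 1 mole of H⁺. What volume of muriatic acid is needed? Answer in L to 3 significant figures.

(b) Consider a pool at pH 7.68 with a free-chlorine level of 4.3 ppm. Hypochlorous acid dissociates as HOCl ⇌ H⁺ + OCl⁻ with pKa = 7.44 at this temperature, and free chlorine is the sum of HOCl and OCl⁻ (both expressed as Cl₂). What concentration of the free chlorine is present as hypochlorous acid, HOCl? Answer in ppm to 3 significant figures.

(a) 126 L; (b) 1.57 ppm

(a) Alkalinity to neutralize: (161 − 90) = 71 mg/L as CaCO₃ × 944,000 L = 67,020 g as CaCO₃.
(a) Equivalents of H⁺ required: 67,020 ÷ 50 g/eq = 1340 eq = 1340 mol HCl.
(a) Mass of HCl: 1340 × 36.5 = 48,930 g.
(a) Mass of 33.5% solution: 48,930 / 0.335 = 146,100 g.
(a) Volume: 146,100 g ÷ 1.16 g/mL = 125,900 mL.

(b) [OCl⁻]/[HOCl] = 10^(pH − pKa) = 10^(7.68 − 7.44) = 10^0.24 = 1.738.
(b) Fraction as HOCl = 1 / (1 + 1.738) = 0.3653.
(b) HOCl = 0.3653 × 4.3 ppm = 1.571 ppm.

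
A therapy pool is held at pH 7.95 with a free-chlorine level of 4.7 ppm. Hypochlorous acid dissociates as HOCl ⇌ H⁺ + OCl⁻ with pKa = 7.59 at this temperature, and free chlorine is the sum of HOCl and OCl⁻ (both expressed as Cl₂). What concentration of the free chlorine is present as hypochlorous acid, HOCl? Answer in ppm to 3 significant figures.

1.43 ppm

[OCl⁻]/[HOCl] = 10^(pH − pKa) = 10^(7.95 − 7.59) = 10^0.36 = 2.291.
Fraction as HOCl = 1 / (1 + 2.291) = 0.3039.
HOCl = 0.3039 × 4.7 ppm = 1.428 ppm.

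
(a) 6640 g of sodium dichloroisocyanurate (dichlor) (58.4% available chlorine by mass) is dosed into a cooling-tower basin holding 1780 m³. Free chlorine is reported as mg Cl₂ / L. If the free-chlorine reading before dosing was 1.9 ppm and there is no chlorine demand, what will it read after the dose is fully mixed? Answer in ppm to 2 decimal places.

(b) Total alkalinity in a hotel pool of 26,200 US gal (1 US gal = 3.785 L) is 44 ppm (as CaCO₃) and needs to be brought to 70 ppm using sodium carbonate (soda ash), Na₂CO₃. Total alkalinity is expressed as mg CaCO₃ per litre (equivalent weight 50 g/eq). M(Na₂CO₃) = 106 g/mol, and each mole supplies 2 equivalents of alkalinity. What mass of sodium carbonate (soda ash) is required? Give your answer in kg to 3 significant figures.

(a) 4.08 ppm; (b) 2.73 kg

(a) Volume: 1780 m³ = 1,780,000 L.
(a) Available chlorine delivered: 6640 g × 0.584 = 3878 g as Cl₂.
(a) Concentration rise: 3878 g / 1,780,000 L = 2.179 mg/L = 2.18 ppm.
(a) Final FC: 1.9 + 2.18 = 4.08 ppm.

(b) Volume: 26,200 US gal × 3.785 L/gal = 99,167 L.
(b) Alkalinity to add: (70 − 44) = 26 mg/L as CaCO₃ × 99,167 L = 2578 g as CaCO₃.
(b) Equivalents: 2578 g ÷ 50 g/eq = 51.57 eq.
(b) Each mole of Na₂CO₃ supplies 2 eq, so 51.57 / 2 = 25.78 mol.
(b) Mass: 25.78 mol × 106 g/mol = 2733 g.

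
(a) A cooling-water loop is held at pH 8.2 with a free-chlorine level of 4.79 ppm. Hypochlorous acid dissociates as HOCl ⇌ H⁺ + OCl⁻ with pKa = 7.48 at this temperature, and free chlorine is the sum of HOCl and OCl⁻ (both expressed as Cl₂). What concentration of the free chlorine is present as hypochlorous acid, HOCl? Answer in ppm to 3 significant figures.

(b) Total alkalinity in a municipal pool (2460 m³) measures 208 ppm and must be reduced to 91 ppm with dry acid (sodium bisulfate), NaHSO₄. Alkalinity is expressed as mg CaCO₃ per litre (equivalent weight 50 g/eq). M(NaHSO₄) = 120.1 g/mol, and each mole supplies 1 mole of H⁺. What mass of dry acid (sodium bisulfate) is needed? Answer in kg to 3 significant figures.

(a) [OCl⁻]/[HOCl] = 10^(pH − pKa) = 10^(8.2 − 7.48) = 10^0.72 = 5.248.
(a) Fraction as HOCl = 1 / (1 + 5.248) = 0.16.
(a) HOCl = 0.16 × 4.79 ppm = 0.7666 ppm.

(b) Volume: 2460 m³ = 2,460,000 L.
(b) Alkalinity to neutralize: (208 − 91) = 117 mg/L as CaCO₃ × 2,460,000 L = 287,800 g as CaCO₃.
(b) Equivalents of H⁺ required: 287,800 ÷ 50 g/eq = 5756 eq = 5756 mol NaHSO₄.
(b) Mass of NaHSO₄: 5756 × 120.1 = 691,300 g.

(a) 0.767 ppm; (b) 691 kg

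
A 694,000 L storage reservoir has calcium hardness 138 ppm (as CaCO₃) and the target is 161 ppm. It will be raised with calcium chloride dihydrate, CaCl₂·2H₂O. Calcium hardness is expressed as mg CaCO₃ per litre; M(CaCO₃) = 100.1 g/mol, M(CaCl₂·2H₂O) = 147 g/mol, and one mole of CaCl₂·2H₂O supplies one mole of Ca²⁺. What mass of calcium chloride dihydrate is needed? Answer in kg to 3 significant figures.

Hardness to add: (161 − 138) = 23 mg/L as CaCO₃ × 694,000 L = 15,960 g as CaCO₃.
Moles of Ca²⁺ (1 mol Ca²⁺ ≡ 1 mol CaCO₃): 15,960 / 100.1 g/mol = 159.5 mol.
Mass of CaCl₂·2H₂O: 159.5 × 147 = 23,440 g.

23.4 kg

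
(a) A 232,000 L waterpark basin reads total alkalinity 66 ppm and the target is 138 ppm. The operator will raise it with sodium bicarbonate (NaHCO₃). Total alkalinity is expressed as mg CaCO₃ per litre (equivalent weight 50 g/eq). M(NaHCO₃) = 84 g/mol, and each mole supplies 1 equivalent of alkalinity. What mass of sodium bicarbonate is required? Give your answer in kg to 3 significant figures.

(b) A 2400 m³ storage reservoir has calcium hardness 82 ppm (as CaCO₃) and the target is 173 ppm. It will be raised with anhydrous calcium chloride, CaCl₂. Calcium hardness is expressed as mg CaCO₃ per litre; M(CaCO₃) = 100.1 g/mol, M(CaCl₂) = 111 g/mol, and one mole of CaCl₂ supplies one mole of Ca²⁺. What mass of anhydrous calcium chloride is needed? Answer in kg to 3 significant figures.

(a) Alkalinity to add: (138 − 66) = 72 mg/L as CaCO₃ × 232,000 L = 16,700 g as CaCO₃.
(a) Equivalents: 16,700 g ÷ 50 g/eq = 334.1 eq.
(a) NaHCO₃ supplies 1 eq per mole → 334.1 mol.
(a) Mass: 334.1 mol × 84 g/mol = 28,060 g.

(b) Volume: 2400 m³ = 2,400,000 L.
(b) Hardness to add: (173 − 82) = 91 mg/L as CaCO₃ × 2,400,000 L = 218,400 g as CaCO₃.
(b) Moles of Ca²⁺ (1 mol Ca²⁺ ≡ 1 mol CaCO₃): 218,400 / 100.1 g/mol = 2182 mol.
(b) Mass of CaCl₂: 2182 × 111 = 242,200 g.

(a) 28.1 kg; (b) 242 kg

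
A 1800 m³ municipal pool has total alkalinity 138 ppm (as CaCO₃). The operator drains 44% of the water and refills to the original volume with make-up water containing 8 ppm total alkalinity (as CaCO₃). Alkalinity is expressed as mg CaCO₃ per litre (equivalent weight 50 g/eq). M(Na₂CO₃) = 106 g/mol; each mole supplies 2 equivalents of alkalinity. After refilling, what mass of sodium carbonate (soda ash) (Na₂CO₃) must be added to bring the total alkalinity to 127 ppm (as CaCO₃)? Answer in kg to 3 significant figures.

Volume: 1800 m³ = 1,800,000 L.
After draining 44% and refilling: 138 × 0.56 + 8 × 0.44 = 80.8 ppm.
Deficit to target: 127 − 80.8 = 46.2 mg/L.
As CaCO₃: 46.2 mg/L × 1,800,000 L = 83,160 g; ÷ 50 g/eq ÷ 2 = 831.6 mol Na₂CO₃.
Mass: 831.6 × 106 = 88,150 g.

88.1 kg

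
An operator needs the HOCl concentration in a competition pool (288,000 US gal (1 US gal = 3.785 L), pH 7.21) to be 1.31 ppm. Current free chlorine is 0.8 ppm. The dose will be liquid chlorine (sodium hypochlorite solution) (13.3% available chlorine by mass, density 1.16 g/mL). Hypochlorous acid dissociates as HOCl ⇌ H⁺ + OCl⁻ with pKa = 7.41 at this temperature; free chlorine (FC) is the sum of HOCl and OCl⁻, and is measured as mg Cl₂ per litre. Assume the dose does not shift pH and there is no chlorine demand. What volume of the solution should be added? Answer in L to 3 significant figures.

9.44 L

Volume: 288,000 US gal × 3.785 L/gal = 1,090,080 L.
[OCl⁻]/[HOCl] = 10^(pH − pKa) = 10^(7.21 − 7.41) = 0.631; fraction as HOCl = 1/(1 + 0.631) = 0.6131.
Free chlorine required for 1.31 ppm HOCl: 1.31 / 0.6131 = 2.137 ppm.
FC to add: 2.137 − 0.8 = 1.337 mg/L as Cl₂.
Cl₂ equivalent: 1.337 mg/L × 1,090,080 L = 1457 g.
Product at 13.3% available Cl: 1457 / 0.133 = 10,950 g.
Volume: 10,950 g ÷ 1.16 g/mL = 9444 mL.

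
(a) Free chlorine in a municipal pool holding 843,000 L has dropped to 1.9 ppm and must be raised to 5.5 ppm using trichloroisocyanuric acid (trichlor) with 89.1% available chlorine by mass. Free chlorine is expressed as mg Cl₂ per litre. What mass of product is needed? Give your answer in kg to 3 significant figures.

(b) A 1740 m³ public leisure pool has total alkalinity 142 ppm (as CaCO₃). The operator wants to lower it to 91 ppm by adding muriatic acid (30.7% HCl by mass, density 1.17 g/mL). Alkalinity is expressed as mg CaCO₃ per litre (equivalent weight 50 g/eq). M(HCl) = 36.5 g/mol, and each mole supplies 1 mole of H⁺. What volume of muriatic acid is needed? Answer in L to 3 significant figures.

(a) 3.41 kg; (b) 180 L

(a) Chlorine deficit: 5.5 − 1.9 = 3.6 ppm = 3.6 mg/L as Cl₂.
(a) Cl₂ equivalent needed: 3.6 mg/L × 843,000 L = 3,035,000 mg = 3035 g.
(a) Product at 89.1% available chlorine: 3035 / 0.891 = 3406 g.

(b) Volume: 1740 m³ = 1,740,000 L.
(b) Alkalinity to neutralize: (142 − 91) = 51 mg/L as CaCO₃ × 1,740,000 L = 88,740 g as CaCO₃.
(b) Equivalents of H⁺ required: 88,740 ÷ 50 g/eq = 1775 eq = 1775 mol HCl.
(b) Mass of HCl: 1775 × 36.5 = 64,780 g.
(b) Mass of 30.7% solution: 64,780 / 0.307 = 211,000 g.
(b) Volume: 211,000 g ÷ 1.17 g/mL = 180,400 mL.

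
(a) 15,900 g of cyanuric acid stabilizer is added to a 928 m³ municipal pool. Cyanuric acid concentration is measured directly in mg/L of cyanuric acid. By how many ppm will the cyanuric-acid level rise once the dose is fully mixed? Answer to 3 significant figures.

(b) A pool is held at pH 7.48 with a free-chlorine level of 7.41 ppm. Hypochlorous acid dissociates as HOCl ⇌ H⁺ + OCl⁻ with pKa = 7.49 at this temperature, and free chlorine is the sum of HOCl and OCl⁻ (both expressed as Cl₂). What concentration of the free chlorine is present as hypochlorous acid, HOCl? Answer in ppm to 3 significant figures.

(a) Volume: 928 m³ = 928,000 L.
(a) Rise: 15,900 g / 928,000 L × 1000 = 17.13 mg/L.

(b) [OCl⁻]/[HOCl] = 10^(pH − pKa) = 10^(7.48 − 7.49) = 10^-0.01 = 0.9772.
(b) Fraction as HOCl = 1 / (1 + 0.9772) = 0.5058.
(b) HOCl = 0.5058 × 7.41 ppm = 3.748 ppm.

(a) 17.1 ppm; (b) 3.75 ppm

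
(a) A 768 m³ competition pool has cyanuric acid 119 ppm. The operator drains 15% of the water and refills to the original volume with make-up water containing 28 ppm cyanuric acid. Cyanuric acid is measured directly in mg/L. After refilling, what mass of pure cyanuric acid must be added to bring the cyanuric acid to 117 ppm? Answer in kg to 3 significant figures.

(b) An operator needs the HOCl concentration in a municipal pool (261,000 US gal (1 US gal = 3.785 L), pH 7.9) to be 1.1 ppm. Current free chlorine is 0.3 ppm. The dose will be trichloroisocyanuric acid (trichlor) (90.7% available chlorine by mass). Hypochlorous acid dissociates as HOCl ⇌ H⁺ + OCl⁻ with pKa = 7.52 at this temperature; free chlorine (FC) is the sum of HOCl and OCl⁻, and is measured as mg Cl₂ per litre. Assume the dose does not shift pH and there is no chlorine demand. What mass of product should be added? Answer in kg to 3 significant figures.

(a) Volume: 768 m³ = 768,000 L.
(a) After draining 15% and refilling: 119 × 0.85 + 28 × 0.15 = 105.35 ppm.
(a) Deficit to target: 117 − 105.35 = 11.65 mg/L.
(a) Mass: 11.65 mg/L × 768,000 L = 8947 g cyanuric acid.

(b) Volume: 261,000 US gal × 3.785 L/gal = 987,885 L.
(b) [OCl⁻]/[HOCl] = 10^(pH − pKa) = 10^(7.9 − 7.52) = 2.399; fraction as HOCl = 1/(1 + 2.399) = 0.2942.
(b) Free chlorine required for 1.1 ppm HOCl: 1.1 / 0.2942 = 3.739 ppm.
(b) FC to add: 3.739 − 0.3 = 3.439 mg/L as Cl₂.
(b) Cl₂ equivalent: 3.439 mg/L × 987,885 L = 3397 g.
(b) Product at 90.7% available Cl: 3397 / 0.907 = 3745 g.

(a) 8.95 kg; (b) 3.75 kg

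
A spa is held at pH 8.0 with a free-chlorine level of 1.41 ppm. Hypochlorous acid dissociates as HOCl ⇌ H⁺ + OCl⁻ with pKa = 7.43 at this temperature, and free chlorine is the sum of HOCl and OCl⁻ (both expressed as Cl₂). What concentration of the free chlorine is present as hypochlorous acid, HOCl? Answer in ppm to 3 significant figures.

[OCl⁻]/[HOCl] = 10^(pH − pKa) = 10^(8.0 − 7.43) = 10^0.57 = 3.715.
Fraction as HOCl = 1 / (1 + 3.715) = 0.2121.
HOCl = 0.2121 × 1.41 ppm = 0.299 ppm.

0.299 ppm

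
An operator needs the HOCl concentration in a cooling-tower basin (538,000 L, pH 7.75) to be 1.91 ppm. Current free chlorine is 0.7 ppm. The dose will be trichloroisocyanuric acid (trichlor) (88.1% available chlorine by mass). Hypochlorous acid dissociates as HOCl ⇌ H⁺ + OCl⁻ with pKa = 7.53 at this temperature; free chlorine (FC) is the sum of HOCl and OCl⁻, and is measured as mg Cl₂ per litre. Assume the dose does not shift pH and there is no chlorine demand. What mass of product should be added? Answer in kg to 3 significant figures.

2.67 kg

[OCl⁻]/[HOCl] = 10^(pH − pKa) = 10^(7.75 − 7.53) = 1.66; fraction as HOCl = 1/(1 + 1.66) = 0.376.
Free chlorine required for 1.91 ppm HOCl: 1.91 / 0.376 = 5.08 ppm.
FC to add: 5.08 − 0.7 = 4.38 mg/L as Cl₂.
Cl₂ equivalent: 4.38 mg/L × 538,000 L = 2356 g.
Product at 88.1% available Cl: 2356 / 0.881 = 2675 g.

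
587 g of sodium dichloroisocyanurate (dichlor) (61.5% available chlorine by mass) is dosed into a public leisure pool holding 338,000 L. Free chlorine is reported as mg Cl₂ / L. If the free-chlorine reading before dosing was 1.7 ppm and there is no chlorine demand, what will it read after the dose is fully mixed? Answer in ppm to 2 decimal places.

2.77 ppm

Available chlorine delivered: 587 g × 0.615 = 361 g as Cl₂.
Concentration rise: 361 g / 338,000 L = 1.068 mg/L = 1.07 ppm.
Final FC: 1.7 + 1.07 = 2.77 ppm.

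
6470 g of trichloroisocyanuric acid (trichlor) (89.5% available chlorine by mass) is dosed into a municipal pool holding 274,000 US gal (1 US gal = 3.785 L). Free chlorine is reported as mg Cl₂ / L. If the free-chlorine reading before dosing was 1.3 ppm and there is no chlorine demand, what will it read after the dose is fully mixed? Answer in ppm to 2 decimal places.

6.88 ppm

Volume: 274,000 US gal × 3.785 L/gal = 1,037,090 L.
Available chlorine delivered: 6470 g × 0.895 = 5791 g as Cl₂.
Concentration rise: 5791 g / 1,037,090 L = 5.584 mg/L = 5.58 ppm.
Final FC: 1.3 + 5.58 = 6.88 ppm.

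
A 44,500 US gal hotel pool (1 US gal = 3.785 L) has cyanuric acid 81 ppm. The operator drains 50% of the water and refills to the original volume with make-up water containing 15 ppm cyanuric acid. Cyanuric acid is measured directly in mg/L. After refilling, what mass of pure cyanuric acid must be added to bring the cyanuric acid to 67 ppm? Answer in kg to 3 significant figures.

3.20 kg

Volume: 44,500 US gal × 3.785 L/gal = 168,432 L.
After draining 50% and refilling: 81 × 0.50 + 15 × 0.50 = 48 ppm.
Deficit to target: 67 − 48 = 19 mg/L.
Mass: 19 mg/L × 168,432 L = 3200 g cyanuric acid.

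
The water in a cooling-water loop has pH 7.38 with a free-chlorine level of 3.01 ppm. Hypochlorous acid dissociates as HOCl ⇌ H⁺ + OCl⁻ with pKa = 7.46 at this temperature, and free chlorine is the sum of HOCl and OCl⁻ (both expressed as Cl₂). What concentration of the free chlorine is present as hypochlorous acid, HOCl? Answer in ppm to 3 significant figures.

[OCl⁻]/[HOCl] = 10^(pH − pKa) = 10^(7.38 − 7.46) = 10^-0.08 = 0.8318.
Fraction as HOCl = 1 / (1 + 0.8318) = 0.5459.
HOCl = 0.5459 × 3.01 ppm = 1.643 ppm.

1.64 ppm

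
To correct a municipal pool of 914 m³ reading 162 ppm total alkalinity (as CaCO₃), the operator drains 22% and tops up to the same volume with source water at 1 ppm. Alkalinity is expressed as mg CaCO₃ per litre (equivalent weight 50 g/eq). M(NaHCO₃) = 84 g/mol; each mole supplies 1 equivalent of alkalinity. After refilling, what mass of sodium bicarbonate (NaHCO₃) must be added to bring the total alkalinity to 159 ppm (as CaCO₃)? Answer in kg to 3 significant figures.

49.8 kg

Volume: 914 m³ = 914,000 L.
After draining 22% and refilling: 162 × 0.78 + 1 × 0.22 = 126.58 ppm.
Deficit to target: 159 − 126.58 = 32.42 mg/L.
As CaCO₃: 32.42 mg/L × 914,000 L = 29,630 g; ÷ 50 g/eq ÷ 1 = 592.6 mol NaHCO₃.
Mass: 592.6 × 84 = 49,780 g.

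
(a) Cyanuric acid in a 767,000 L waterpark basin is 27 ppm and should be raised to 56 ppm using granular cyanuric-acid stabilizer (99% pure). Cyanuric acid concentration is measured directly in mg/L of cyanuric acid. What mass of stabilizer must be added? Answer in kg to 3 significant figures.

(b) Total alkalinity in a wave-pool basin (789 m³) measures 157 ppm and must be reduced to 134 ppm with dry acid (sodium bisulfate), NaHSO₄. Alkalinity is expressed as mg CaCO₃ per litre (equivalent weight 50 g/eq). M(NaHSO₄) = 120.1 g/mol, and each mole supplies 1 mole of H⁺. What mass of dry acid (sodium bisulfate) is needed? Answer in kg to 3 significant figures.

(a) CYA to add: (56 − 27) = 29 mg/L × 767,000 L = 22,240 g cyanuric acid.
(a) At 99% purity: 22,240 / 0.99 = 22,470 g product.

(b) Volume: 789 m³ = 789,000 L.
(b) Alkalinity to neutralize: (157 − 134) = 23 mg/L as CaCO₃ × 789,000 L = 18,150 g as CaCO₃.
(b) Equivalents of H⁺ required: 18,150 ÷ 50 g/eq = 362.9 eq = 362.9 mol NaHSO₄.
(b) Mass of NaHSO₄: 362.9 × 120.1 = 43,590 g.

(a) 22.5 kg; (b) 43.6 kg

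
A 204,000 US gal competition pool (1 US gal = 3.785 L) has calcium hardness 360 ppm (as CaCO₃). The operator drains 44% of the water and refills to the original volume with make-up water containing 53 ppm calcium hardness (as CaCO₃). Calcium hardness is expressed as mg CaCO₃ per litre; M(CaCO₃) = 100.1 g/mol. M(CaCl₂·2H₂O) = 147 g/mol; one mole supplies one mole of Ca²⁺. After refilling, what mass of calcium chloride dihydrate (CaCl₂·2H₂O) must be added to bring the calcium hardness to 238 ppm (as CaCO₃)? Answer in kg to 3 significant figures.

14.8 kg

Volume: 204,000 US gal × 3.785 L/gal = 772,140 L.
After draining 44% and refilling: 360 × 0.56 + 53 × 0.44 = 224.92 ppm.
Deficit to target: 238 − 224.92 = 13.08 mg/L.
As CaCO₃: 13.08 mg/L × 772,140 L = 10,100 g; ÷ 100.1 = 100.9 mol Ca²⁺.
Mass: 100.9 × 147 = 14,830 g.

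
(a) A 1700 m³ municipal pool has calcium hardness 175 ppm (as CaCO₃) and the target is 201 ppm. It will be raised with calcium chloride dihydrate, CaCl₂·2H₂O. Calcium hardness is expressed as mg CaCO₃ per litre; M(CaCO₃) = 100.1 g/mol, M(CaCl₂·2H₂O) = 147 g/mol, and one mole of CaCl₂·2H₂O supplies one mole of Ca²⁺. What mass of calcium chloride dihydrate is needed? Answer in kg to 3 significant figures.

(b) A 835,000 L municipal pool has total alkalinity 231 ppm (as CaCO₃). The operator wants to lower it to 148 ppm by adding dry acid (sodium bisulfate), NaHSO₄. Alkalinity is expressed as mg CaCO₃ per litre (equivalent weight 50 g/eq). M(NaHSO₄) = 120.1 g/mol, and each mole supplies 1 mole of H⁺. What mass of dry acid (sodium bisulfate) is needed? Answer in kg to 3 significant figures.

(a) Volume: 1700 m³ = 1,700,000 L.
(a) Hardness to add: (201 − 175) = 26 mg/L as CaCO₃ × 1,700,000 L = 44,200 g as CaCO₃.
(a) Moles of Ca²⁺ (1 mol Ca²⁺ ≡ 1 mol CaCO₃): 44,200 / 100.1 g/mol = 441.6 mol.
(a) Mass of CaCl₂·2H₂O: 441.6 × 147 = 64,910 g.

(b) Alkalinity to neutralize: (231 − 148) = 83 mg/L as CaCO₃ × 835,000 L = 69,300 g as CaCO₃.
(b) Equivalents of H⁺ required: 69,300 ÷ 50 g/eq = 1386 eq = 1386 mol NaHSO₄.
(b) Mass of NaHSO₄: 1386 × 120.1 = 166,500 g.

(a) 64.9 kg; (b) 166 kg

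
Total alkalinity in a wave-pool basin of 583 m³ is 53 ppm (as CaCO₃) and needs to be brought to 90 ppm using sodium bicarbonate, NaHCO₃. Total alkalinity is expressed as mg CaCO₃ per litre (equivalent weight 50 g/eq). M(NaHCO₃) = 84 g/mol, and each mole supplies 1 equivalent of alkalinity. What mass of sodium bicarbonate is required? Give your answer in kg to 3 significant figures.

Volume: 583 m³ = 583,000 L.
Alkalinity to add: (90 − 53) = 37 mg/L as CaCO₃ × 583,000 L = 21,570 g as CaCO₃.
Equivalents: 21,570 g ÷ 50 g/eq = 431.4 eq.
NaHCO₃ supplies 1 eq per mole → 431.4 mol.
Mass: 431.4 mol × 84 g/mol = 36,240 g.

36.2 kg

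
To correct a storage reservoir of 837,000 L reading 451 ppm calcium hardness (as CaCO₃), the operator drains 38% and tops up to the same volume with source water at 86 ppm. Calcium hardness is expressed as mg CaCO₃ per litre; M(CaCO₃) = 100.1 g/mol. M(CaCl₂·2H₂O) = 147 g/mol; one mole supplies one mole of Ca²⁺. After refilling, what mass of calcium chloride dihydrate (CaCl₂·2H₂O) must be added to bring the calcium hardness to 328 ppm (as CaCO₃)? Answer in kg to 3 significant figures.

After draining 38% and refilling: 451 × 0.62 + 86 × 0.38 = 312.3 ppm.
Deficit to target: 328 − 312.3 = 15.7 mg/L.
As CaCO₃: 15.7 mg/L × 837,000 L = 13,140 g; ÷ 100.1 = 131.3 mol Ca²⁺.
Mass: 131.3 × 147 = 19,300 g.

19.3 kg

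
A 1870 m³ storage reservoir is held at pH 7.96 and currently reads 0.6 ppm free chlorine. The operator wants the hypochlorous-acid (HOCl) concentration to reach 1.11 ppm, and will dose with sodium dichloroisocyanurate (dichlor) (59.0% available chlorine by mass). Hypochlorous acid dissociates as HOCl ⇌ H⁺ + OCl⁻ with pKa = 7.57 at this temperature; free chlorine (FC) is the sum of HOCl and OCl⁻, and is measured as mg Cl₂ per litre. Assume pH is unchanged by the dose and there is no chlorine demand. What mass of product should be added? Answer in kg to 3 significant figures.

Volume: 1870 m³ = 1,870,000 L.
[OCl⁻]/[HOCl] = 10^(pH − pKa) = 10^(7.96 − 7.57) = 2.455; fraction as HOCl = 1/(1 + 2.455) = 0.2895.
Free chlorine required for 1.11 ppm HOCl: 1.11 / 0.2895 = 3.835 ppm.
FC to add: 3.835 − 0.6 = 3.235 mg/L as Cl₂.
Cl₂ equivalent: 3.235 mg/L × 1,870,000 L = 6049 g.
Product at 59.0% available Cl: 6049 / 0.59 = 10,250 g.

10.3 kg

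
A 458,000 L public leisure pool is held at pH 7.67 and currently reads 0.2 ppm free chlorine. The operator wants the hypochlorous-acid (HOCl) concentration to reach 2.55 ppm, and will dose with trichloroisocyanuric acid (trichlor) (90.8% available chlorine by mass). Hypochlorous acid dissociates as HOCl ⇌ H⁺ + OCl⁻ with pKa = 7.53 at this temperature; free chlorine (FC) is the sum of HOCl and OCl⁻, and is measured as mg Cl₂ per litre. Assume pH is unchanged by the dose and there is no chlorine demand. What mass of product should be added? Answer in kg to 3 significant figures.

2.96 kg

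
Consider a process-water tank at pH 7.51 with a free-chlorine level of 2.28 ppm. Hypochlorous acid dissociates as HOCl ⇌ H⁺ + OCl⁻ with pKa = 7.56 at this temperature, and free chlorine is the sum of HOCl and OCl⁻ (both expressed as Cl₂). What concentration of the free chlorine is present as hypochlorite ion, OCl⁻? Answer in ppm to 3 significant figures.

1.07 ppm

[OCl⁻]/[HOCl] = 10^(pH − pKa) = 10^(7.51 − 7.56) = 10^-0.05 = 0.8913.
Fraction as HOCl = 1 / (1 + 0.8913) = 0.5288.
OCl⁻ = (1 − 0.5288) × 2.28 ppm = 1.074 ppm.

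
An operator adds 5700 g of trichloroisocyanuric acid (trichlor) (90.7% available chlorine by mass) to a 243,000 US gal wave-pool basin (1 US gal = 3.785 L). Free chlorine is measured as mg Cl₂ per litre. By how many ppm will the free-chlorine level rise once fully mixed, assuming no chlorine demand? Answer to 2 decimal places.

5.62 ppm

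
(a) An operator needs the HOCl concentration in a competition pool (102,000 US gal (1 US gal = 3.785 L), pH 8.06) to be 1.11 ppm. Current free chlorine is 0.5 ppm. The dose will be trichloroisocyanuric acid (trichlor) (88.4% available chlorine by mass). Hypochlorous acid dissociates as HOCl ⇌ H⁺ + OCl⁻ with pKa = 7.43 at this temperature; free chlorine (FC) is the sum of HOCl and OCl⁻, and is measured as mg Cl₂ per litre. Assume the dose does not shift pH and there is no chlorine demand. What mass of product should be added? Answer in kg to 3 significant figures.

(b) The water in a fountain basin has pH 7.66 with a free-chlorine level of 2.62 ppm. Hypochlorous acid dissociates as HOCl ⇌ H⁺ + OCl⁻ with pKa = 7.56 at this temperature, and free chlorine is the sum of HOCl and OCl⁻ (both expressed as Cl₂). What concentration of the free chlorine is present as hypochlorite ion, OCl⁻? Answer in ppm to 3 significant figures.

(a) Volume: 102,000 US gal × 3.785 L/gal = 386,070 L.
(a) [OCl⁻]/[HOCl] = 10^(pH − pKa) = 10^(8.06 − 7.43) = 4.266; fraction as HOCl = 1/(1 + 4.266) = 0.1899.
(a) Free chlorine required for 1.11 ppm HOCl: 1.11 / 0.1899 = 5.845 ppm.
(a) FC to add: 5.845 − 0.5 = 5.345 mg/L as Cl₂.
(a) Cl₂ equivalent: 5.345 mg/L × 386,070 L = 2064 g.
(a) Product at 88.4% available Cl: 2064 / 0.884 = 2334 g.

(b) [OCl⁻]/[HOCl] = 10^(pH − pKa) = 10^(7.66 − 7.56) = 10^0.10 = 1.259.
(b) Fraction as HOCl = 1 / (1 + 1.259) = 0.4427.
(b) OCl⁻ = (1 − 0.4427) × 2.62 ppm = 1.46 ppm.

(a) 2.33 kg; (b) 1.46 ppm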